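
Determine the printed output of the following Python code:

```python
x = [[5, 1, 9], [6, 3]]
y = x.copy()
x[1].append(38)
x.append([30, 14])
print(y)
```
[[5, 1, 9], [6, 3, 38]]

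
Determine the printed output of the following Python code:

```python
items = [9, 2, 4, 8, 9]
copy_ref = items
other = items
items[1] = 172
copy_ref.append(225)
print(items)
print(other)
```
[9, 172, 4, 8, 9, 225]
[9, 172, 4, 8, 9, 225]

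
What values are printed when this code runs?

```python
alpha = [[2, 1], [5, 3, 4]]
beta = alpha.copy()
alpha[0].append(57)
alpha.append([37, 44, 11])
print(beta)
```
[[2, 1, 57], [5, 3, 4]]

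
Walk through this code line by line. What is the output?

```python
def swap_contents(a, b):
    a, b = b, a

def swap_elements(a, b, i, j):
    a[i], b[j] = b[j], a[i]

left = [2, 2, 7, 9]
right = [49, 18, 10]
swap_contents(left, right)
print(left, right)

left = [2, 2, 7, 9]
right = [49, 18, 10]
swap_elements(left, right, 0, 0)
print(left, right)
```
[2, 2, 7, 9] [49, 18, 10]
[49, 2, 7, 9] [2, 18, 10]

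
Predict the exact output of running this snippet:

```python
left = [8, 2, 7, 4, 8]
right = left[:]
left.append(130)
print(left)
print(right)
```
[8, 2, 7, 4, 8, 130]
[8, 2, 7, 4, 8]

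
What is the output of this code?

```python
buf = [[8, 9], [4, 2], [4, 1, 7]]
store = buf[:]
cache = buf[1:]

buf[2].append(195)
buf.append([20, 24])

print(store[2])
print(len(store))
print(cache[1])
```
[4, 1, 7, 195]
3
[4, 1, 7, 195]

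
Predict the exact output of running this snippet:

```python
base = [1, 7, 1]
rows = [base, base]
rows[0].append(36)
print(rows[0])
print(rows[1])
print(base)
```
[1, 7, 1, 36]
[1, 7, 1, 36]
[1, 7, 1, 36]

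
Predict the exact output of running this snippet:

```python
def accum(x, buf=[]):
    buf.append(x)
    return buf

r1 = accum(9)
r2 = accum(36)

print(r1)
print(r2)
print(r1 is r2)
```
[9, 36]
[9, 36]
True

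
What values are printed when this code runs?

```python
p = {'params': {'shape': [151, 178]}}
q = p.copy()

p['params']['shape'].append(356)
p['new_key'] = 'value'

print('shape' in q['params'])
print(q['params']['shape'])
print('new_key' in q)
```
True
[151, 178, 356]
False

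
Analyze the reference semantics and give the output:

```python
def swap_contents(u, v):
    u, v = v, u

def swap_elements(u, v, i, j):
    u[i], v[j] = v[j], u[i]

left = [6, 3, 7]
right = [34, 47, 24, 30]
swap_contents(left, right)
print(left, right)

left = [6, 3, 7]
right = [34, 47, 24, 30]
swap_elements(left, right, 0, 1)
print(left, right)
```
[6, 3, 7] [34, 47, 24, 30]
[47, 3, 7] [34, 6, 24, 30]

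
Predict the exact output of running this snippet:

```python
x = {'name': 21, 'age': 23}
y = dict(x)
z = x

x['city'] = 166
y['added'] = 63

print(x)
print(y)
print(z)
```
{'name': 21, 'age': 23, 'city': 166}
{'name': 21, 'age': 23, 'added': 63}
{'name': 21, 'age': 23, 'city': 166}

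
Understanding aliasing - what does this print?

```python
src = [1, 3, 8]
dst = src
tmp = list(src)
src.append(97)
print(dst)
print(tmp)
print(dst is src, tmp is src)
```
[1, 3, 8, 97]
[1, 3, 8]
True False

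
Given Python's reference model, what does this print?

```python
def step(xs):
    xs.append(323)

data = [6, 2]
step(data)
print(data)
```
[6, 2, 323]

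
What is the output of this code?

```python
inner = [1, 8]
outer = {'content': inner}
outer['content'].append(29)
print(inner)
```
[1, 8, 29]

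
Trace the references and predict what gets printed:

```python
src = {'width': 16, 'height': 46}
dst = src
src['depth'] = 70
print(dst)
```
{'width': 16, 'height': 46, 'depth': 70}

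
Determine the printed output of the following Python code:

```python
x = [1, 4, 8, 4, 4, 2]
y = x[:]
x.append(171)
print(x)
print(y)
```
[1, 4, 8, 4, 4, 2, 171]
[1, 4, 8, 4, 4, 2]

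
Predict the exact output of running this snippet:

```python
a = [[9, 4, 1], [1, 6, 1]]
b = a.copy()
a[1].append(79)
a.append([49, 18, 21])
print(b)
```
[[9, 4, 1], [1, 6, 1, 79]]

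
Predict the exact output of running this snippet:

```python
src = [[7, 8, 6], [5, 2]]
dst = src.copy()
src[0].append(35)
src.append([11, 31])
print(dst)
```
[[7, 8, 6, 35], [5, 2]]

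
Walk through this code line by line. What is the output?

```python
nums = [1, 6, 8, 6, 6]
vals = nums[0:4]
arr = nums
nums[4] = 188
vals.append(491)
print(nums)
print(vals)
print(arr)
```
[1, 6, 8, 6, 188]
[1, 6, 8, 6, 491]
[1, 6, 8, 6, 188]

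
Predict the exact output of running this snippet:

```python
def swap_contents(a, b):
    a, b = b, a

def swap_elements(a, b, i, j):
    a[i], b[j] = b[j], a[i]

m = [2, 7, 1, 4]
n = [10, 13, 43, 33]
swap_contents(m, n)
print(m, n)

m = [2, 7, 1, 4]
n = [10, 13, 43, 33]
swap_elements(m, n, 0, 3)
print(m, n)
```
[2, 7, 1, 4] [10, 13, 43, 33]
[33, 7, 1, 4] [10, 13, 43, 2]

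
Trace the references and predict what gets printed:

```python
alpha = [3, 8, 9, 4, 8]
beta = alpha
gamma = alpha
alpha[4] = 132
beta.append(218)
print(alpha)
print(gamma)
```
[3, 8, 9, 4, 132, 218]
[3, 8, 9, 4, 132, 218]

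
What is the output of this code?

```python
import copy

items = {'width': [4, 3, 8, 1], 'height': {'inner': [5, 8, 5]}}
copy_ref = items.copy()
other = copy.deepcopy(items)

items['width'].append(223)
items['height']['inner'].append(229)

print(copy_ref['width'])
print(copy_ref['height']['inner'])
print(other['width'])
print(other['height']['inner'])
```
[4, 3, 8, 1, 223]
[5, 8, 5, 229]
[4, 3, 8, 1]
[5, 8, 5]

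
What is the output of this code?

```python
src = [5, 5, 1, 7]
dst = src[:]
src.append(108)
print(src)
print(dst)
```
[5, 5, 1, 7, 108]
[5, 5, 1, 7]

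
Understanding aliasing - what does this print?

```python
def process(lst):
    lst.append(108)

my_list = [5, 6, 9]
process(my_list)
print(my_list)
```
[5, 6, 9, 108]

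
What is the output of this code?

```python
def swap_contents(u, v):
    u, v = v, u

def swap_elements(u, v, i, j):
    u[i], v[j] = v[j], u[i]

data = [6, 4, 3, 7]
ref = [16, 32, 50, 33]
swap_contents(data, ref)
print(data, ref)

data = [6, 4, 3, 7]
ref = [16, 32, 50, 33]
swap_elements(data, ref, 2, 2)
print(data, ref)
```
[6, 4, 3, 7] [16, 32, 50, 33]
[6, 4, 50, 7] [16, 32, 3, 33]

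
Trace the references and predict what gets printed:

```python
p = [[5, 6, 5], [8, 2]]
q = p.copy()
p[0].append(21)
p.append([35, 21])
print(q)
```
[[5, 6, 5, 21], [8, 2]]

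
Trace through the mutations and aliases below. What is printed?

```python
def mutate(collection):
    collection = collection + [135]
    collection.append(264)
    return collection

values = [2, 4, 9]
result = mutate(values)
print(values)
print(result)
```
[2, 4, 9]
[2, 4, 9, 135, 264]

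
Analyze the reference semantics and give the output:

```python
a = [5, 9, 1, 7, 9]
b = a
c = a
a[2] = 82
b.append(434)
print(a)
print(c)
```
[5, 9, 82, 7, 9, 434]
[5, 9, 82, 7, 9, 434]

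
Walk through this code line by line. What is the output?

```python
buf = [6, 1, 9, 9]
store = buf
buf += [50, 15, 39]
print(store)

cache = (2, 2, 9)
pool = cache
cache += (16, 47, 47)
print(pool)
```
[6, 1, 9, 9, 50, 15, 39]
(2, 2, 9)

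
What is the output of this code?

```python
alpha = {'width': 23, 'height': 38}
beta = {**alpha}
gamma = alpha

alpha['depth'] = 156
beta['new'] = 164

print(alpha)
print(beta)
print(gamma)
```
{'width': 23, 'height': 38, 'depth': 156}
{'width': 23, 'height': 38, 'new': 164}
{'width': 23, 'height': 38, 'depth': 156}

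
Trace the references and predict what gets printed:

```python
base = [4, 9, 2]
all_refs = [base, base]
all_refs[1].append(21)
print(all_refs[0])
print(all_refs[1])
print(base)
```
[4, 9, 2, 21]
[4, 9, 2, 21]
[4, 9, 2, 21]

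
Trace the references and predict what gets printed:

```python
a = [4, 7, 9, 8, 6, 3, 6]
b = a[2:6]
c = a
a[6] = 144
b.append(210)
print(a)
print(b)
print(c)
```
[4, 7, 9, 8, 6, 3, 144]
[9, 8, 6, 3, 210]
[4, 7, 9, 8, 6, 3, 144]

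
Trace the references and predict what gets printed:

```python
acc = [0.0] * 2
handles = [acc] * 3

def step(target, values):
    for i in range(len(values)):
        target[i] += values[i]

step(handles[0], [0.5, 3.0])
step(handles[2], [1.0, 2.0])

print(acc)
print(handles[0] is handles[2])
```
[1.5, 5.0]
True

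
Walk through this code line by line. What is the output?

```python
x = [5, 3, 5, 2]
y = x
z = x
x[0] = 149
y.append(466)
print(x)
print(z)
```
[149, 3, 5, 2, 466]
[149, 3, 5, 2, 466]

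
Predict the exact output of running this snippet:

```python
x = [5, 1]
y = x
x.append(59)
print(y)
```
[5, 1, 59]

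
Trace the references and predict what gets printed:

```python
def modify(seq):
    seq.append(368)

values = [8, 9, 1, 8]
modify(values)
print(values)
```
[8, 9, 1, 8, 368]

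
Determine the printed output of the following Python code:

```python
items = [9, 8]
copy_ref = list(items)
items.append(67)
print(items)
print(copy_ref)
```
[9, 8, 67]
[9, 8]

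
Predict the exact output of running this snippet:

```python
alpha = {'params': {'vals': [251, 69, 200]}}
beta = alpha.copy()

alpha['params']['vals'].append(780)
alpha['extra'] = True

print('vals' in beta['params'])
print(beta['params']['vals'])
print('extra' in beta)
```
True
[251, 69, 200, 780]
False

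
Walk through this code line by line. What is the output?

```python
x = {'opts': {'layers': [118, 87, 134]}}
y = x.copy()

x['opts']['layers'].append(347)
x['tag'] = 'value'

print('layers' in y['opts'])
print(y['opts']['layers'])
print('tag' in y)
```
True
[118, 87, 134, 347]
False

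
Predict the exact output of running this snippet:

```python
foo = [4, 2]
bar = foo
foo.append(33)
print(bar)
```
[4, 2, 33]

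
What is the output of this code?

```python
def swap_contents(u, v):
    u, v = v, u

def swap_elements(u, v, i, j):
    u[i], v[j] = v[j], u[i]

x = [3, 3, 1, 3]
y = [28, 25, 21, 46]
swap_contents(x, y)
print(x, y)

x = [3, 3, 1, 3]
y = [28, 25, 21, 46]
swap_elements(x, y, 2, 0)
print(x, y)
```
[3, 3, 1, 3] [28, 25, 21, 46]
[3, 3, 28, 3] [1, 25, 21, 46]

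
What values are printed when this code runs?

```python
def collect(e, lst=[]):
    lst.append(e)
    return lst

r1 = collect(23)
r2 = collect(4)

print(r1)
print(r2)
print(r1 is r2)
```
[23, 4]
[23, 4]
True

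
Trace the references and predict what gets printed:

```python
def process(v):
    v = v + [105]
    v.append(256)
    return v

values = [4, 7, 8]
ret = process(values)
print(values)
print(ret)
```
[4, 7, 8]
[4, 7, 8, 105, 256]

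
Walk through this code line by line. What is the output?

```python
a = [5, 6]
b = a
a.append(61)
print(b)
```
[5, 6, 61]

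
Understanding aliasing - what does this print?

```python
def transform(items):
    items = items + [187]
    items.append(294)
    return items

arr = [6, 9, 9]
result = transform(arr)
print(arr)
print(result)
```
[6, 9, 9]
[6, 9, 9, 187, 294]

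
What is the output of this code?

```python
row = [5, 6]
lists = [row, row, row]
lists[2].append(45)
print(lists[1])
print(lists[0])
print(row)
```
[5, 6, 45]
[5, 6, 45]
[5, 6, 45]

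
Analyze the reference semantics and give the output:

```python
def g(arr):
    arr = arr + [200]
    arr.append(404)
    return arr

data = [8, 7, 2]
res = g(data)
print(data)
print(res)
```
[8, 7, 2]
[8, 7, 2, 200, 404]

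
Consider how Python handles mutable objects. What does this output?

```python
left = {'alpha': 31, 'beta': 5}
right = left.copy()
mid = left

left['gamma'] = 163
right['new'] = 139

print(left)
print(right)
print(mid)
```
{'alpha': 31, 'beta': 5, 'gamma': 163}
{'alpha': 31, 'beta': 5, 'new': 139}
{'alpha': 31, 'beta': 5, 'gamma': 163}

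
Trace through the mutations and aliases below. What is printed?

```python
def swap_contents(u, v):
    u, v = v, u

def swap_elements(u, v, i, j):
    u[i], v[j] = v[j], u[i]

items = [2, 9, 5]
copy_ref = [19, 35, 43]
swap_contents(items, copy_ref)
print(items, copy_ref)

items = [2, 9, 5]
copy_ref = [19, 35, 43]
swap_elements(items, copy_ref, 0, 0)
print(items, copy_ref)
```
[2, 9, 5] [19, 35, 43]
[19, 9, 5] [2, 35, 43]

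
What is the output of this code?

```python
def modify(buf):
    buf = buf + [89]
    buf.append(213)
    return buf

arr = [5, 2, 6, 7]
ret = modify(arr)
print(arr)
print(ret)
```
[5, 2, 6, 7]
[5, 2, 6, 7, 89, 213]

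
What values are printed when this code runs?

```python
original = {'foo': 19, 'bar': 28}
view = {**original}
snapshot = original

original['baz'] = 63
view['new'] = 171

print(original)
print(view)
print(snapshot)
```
{'foo': 19, 'bar': 28, 'baz': 63}
{'foo': 19, 'bar': 28, 'new': 171}
{'foo': 19, 'bar': 28, 'baz': 63}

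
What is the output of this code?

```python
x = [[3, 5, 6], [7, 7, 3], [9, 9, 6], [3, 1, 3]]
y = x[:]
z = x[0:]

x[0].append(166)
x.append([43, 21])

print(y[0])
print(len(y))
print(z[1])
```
[3, 5, 6, 166]
4
[7, 7, 3]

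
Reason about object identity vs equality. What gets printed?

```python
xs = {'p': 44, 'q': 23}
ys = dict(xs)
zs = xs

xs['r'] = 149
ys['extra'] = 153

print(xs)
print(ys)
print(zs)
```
{'p': 44, 'q': 23, 'r': 149}
{'p': 44, 'q': 23, 'extra': 153}
{'p': 44, 'q': 23, 'r': 149}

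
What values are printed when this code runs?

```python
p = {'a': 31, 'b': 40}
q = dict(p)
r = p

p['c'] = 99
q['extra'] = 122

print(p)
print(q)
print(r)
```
{'a': 31, 'b': 40, 'c': 99}
{'a': 31, 'b': 40, 'extra': 122}
{'a': 31, 'b': 40, 'c': 99}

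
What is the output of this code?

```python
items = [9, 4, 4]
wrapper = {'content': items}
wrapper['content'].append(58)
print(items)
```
[9, 4, 4, 58]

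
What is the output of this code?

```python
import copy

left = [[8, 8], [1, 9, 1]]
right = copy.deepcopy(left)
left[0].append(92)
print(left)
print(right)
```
[[8, 8, 92], [1, 9, 1]]
[[8, 8], [1, 9, 1]]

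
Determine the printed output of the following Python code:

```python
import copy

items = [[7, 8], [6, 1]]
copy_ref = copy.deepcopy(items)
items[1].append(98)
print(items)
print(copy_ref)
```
[[7, 8], [6, 1, 98]]
[[7, 8], [6, 1]]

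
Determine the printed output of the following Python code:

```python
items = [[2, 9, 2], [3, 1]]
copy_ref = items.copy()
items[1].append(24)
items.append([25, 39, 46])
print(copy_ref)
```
[[2, 9, 2], [3, 1, 24]]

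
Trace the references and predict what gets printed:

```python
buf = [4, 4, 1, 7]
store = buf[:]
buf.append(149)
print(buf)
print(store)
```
[4, 4, 1, 7, 149]
[4, 4, 1, 7]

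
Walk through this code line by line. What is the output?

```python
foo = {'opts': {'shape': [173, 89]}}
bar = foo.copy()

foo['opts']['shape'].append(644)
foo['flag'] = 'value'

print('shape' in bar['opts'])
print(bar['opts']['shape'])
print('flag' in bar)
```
True
[173, 89, 644]
False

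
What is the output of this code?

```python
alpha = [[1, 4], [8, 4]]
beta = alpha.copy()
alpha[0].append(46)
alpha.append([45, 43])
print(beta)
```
[[1, 4, 46], [8, 4]]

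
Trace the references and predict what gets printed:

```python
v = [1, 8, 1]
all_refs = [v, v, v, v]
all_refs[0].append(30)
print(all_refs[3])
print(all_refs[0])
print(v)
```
[1, 8, 1, 30]
[1, 8, 1, 30]
[1, 8, 1, 30]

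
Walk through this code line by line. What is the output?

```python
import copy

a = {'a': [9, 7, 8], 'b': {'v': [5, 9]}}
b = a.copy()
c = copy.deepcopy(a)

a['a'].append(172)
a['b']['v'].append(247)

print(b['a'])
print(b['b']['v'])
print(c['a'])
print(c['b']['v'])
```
[9, 7, 8, 172]
[5, 9, 247]
[9, 7, 8]
[5, 9]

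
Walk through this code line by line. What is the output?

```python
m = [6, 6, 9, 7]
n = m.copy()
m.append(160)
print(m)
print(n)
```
[6, 6, 9, 7, 160]
[6, 6, 9, 7]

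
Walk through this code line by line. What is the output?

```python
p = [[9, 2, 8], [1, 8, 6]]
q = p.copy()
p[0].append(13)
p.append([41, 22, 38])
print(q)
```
[[9, 2, 8, 13], [1, 8, 6]]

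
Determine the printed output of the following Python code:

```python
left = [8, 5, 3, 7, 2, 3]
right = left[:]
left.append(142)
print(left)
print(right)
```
[8, 5, 3, 7, 2, 3, 142]
[8, 5, 3, 7, 2, 3]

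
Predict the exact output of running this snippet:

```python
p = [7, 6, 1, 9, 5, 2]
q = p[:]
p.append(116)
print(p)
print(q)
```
[7, 6, 1, 9, 5, 2, 116]
[7, 6, 1, 9, 5, 2]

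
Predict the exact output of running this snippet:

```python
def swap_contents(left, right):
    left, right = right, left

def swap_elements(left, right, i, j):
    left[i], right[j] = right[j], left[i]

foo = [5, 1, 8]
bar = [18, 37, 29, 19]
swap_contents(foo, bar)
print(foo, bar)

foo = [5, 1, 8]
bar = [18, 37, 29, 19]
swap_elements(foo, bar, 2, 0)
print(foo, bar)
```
[5, 1, 8] [18, 37, 29, 19]
[5, 1, 18] [8, 37, 29, 19]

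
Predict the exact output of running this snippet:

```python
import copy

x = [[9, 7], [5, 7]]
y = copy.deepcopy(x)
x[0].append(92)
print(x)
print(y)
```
[[9, 7, 92], [5, 7]]
[[9, 7], [5, 7]]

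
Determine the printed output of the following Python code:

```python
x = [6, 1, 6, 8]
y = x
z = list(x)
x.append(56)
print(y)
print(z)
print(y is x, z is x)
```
[6, 1, 6, 8, 56]
[6, 1, 6, 8]
True False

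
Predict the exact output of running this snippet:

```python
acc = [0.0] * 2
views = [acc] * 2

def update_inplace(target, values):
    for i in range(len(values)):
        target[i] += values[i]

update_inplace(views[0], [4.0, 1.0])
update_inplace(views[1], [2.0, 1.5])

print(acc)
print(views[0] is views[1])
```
[6.0, 2.5]
True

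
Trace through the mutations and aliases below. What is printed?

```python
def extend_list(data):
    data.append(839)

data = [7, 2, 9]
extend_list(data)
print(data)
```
[7, 2, 9, 839]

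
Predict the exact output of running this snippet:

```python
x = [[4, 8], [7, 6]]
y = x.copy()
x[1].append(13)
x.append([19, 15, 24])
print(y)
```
[[4, 8], [7, 6, 13]]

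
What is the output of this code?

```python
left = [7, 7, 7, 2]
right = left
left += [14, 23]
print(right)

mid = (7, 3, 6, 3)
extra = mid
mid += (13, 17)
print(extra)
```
[7, 7, 7, 2, 14, 23]
(7, 3, 6, 3)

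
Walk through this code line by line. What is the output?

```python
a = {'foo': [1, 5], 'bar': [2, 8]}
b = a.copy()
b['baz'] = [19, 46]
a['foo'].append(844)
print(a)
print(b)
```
{'foo': [1, 5, 844], 'bar': [2, 8]}
{'foo': [1, 5, 844], 'bar': [2, 8], 'baz': [19, 46]}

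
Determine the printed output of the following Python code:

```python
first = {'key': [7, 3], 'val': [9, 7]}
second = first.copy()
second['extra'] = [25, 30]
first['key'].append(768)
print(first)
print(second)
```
{'key': [7, 3, 768], 'val': [9, 7]}
{'key': [7, 3, 768], 'val': [9, 7], 'extra': [25, 30]}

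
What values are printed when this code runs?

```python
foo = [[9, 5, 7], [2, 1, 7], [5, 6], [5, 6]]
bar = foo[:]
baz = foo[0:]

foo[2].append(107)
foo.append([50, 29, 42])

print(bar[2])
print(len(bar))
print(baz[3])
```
[5, 6, 107]
4
[5, 6]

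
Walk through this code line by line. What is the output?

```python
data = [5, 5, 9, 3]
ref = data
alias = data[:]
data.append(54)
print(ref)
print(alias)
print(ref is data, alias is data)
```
[5, 5, 9, 3, 54]
[5, 5, 9, 3]
True False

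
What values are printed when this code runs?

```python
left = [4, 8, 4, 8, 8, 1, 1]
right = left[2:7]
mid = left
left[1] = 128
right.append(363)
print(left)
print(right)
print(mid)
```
[4, 128, 4, 8, 8, 1, 1]
[4, 8, 8, 1, 1, 363]
[4, 128, 4, 8, 8, 1, 1]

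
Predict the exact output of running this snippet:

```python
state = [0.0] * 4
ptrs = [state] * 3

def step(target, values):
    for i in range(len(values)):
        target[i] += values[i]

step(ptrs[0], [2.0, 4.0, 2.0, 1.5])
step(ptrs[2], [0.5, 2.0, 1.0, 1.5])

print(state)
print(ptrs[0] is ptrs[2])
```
[2.5, 6.0, 3.0, 3.0]
True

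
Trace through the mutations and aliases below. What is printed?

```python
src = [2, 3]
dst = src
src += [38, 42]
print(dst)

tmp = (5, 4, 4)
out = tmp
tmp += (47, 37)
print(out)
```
[2, 3, 38, 42]
(5, 4, 4)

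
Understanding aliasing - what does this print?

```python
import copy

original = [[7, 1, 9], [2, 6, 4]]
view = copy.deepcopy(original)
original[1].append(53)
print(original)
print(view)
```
[[7, 1, 9], [2, 6, 4, 53]]
[[7, 1, 9], [2, 6, 4]]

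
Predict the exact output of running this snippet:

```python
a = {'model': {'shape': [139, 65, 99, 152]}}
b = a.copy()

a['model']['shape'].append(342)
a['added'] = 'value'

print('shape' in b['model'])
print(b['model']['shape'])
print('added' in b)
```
True
[139, 65, 99, 152, 342]
False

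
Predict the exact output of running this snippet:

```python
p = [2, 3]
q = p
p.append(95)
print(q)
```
[2, 3, 95]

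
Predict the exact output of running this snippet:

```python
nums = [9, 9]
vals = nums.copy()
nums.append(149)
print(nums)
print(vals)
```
[9, 9, 149]
[9, 9]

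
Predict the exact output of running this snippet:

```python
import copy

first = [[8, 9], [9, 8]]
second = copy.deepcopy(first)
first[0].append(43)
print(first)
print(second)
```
[[8, 9, 43], [9, 8]]
[[8, 9], [9, 8]]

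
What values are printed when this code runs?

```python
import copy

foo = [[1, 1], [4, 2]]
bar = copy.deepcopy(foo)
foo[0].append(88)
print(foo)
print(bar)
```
[[1, 1, 88], [4, 2]]
[[1, 1], [4, 2]]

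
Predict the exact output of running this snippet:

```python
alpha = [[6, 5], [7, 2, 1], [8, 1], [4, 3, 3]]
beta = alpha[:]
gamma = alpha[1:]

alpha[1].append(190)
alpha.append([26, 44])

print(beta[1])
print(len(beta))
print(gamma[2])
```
[7, 2, 1, 190]
4
[4, 3, 3]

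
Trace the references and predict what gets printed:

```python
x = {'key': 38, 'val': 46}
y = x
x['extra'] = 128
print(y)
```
{'key': 38, 'val': 46, 'extra': 128}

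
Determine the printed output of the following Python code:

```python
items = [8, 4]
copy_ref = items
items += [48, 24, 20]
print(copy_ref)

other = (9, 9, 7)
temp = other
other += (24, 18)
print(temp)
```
[8, 4, 48, 24, 20]
(9, 9, 7)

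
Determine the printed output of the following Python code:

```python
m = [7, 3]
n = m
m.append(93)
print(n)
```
[7, 3, 93]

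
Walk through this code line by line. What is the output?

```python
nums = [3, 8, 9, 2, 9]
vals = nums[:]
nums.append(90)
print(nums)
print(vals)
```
[3, 8, 9, 2, 9, 90]
[3, 8, 9, 2, 9]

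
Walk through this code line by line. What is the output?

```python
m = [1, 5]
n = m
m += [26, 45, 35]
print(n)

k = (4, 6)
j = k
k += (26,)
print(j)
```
[1, 5, 26, 45, 35]
(4, 6)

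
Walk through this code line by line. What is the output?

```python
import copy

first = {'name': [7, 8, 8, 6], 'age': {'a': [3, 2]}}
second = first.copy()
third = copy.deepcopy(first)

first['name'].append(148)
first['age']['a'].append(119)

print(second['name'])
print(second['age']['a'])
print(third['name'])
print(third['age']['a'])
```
[7, 8, 8, 6, 148]
[3, 2, 119]
[7, 8, 8, 6]
[3, 2]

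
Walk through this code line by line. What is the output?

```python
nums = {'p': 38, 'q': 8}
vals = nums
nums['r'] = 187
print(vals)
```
{'p': 38, 'q': 8, 'r': 187}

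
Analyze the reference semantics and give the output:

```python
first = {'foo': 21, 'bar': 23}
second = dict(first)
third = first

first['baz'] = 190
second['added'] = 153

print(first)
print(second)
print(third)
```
{'foo': 21, 'bar': 23, 'baz': 190}
{'foo': 21, 'bar': 23, 'added': 153}
{'foo': 21, 'bar': 23, 'baz': 190}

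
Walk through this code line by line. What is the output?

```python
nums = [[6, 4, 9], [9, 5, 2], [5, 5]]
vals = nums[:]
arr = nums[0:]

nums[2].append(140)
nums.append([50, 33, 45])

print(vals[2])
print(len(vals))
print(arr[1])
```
[5, 5, 140]
3
[9, 5, 2]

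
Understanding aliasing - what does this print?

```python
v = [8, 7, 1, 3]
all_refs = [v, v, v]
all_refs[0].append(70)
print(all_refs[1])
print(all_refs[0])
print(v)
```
[8, 7, 1, 3, 70]
[8, 7, 1, 3, 70]
[8, 7, 1, 3, 70]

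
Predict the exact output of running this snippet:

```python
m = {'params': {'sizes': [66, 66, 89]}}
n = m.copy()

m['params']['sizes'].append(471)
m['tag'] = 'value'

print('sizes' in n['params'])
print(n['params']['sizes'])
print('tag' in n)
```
True
[66, 66, 89, 471]
False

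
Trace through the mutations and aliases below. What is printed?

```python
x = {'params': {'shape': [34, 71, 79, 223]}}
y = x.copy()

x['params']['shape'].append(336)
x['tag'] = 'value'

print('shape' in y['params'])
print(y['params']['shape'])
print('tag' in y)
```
True
[34, 71, 79, 223, 336]
False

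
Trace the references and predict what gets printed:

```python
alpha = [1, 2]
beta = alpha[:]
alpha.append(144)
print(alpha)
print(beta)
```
[1, 2, 144]
[1, 2]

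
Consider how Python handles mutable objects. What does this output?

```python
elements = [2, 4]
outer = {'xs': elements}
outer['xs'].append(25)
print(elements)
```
[2, 4, 25]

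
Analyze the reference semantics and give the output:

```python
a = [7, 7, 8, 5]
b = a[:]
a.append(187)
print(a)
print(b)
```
[7, 7, 8, 5, 187]
[7, 7, 8, 5]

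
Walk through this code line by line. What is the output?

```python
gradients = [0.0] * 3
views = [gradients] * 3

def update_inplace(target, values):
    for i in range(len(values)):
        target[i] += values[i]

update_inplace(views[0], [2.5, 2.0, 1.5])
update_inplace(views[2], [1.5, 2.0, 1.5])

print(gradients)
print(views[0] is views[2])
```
[4.0, 4.0, 3.0]
True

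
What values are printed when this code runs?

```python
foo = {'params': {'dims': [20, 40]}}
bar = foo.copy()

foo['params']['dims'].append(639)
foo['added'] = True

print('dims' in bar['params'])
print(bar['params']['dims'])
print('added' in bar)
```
True
[20, 40, 639]
False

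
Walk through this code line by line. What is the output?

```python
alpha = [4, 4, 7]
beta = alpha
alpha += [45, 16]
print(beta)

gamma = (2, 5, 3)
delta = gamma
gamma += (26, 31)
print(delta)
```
[4, 4, 7, 45, 16]
(2, 5, 3)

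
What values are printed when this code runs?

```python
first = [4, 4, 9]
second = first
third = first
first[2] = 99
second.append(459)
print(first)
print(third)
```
[4, 4, 99, 459]
[4, 4, 99, 459]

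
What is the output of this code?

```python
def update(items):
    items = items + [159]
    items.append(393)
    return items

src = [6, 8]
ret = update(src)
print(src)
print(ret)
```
[6, 8]
[6, 8, 159, 393]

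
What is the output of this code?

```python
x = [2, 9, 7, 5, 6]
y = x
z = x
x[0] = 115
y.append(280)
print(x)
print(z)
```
[115, 9, 7, 5, 6, 280]
[115, 9, 7, 5, 6, 280]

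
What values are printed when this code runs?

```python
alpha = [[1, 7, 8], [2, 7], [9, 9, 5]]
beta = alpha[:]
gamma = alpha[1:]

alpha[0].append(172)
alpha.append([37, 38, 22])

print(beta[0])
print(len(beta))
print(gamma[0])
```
[1, 7, 8, 172]
3
[2, 7]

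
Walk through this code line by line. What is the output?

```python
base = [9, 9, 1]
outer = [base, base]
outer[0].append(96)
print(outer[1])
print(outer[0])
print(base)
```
[9, 9, 1, 96]
[9, 9, 1, 96]
[9, 9, 1, 96]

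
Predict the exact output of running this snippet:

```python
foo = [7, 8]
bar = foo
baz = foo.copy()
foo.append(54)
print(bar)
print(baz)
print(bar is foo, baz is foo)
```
[7, 8, 54]
[7, 8]
True False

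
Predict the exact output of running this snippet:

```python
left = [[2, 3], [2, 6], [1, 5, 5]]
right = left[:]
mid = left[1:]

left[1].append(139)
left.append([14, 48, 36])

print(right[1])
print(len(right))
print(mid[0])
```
[2, 6, 139]
3
[2, 6, 139]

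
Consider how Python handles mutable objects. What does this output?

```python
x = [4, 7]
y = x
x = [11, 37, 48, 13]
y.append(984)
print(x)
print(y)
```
[11, 37, 48, 13]
[4, 7, 984]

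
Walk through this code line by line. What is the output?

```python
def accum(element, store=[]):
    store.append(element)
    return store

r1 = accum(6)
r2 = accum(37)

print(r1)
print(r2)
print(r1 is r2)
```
[6, 37]
[6, 37]
True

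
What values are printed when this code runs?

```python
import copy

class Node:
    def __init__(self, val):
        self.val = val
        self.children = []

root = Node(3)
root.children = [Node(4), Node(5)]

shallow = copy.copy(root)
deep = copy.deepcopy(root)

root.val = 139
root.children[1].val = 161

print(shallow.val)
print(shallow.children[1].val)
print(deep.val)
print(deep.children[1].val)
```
3
161
3
5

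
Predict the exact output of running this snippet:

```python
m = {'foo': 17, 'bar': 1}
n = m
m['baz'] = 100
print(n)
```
{'foo': 17, 'bar': 1, 'baz': 100}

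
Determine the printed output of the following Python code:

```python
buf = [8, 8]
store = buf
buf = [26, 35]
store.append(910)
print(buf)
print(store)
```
[26, 35]
[8, 8, 910]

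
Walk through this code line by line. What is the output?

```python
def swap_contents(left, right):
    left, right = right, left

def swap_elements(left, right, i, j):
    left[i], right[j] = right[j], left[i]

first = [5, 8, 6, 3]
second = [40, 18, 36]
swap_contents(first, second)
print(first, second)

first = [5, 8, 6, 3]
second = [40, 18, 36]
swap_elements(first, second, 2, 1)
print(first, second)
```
[5, 8, 6, 3] [40, 18, 36]
[5, 8, 18, 3] [40, 6, 36]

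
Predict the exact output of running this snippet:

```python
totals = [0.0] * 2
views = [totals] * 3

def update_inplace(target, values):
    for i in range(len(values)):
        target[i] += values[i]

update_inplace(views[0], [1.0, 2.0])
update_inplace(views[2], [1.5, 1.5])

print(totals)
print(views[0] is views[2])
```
[2.5, 3.5]
True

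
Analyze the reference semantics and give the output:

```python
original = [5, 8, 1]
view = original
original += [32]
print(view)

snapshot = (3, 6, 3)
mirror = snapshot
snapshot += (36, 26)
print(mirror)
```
[5, 8, 1, 32]
(3, 6, 3)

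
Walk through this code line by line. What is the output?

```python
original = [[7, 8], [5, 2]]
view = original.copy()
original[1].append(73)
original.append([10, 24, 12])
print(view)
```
[[7, 8], [5, 2, 73]]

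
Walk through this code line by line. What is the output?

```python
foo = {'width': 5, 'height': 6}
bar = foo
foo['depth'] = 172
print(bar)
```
{'width': 5, 'height': 6, 'depth': 172}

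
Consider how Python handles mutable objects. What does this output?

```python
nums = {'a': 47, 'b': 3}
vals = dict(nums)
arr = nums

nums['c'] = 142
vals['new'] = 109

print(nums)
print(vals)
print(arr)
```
{'a': 47, 'b': 3, 'c': 142}
{'a': 47, 'b': 3, 'new': 109}
{'a': 47, 'b': 3, 'c': 142}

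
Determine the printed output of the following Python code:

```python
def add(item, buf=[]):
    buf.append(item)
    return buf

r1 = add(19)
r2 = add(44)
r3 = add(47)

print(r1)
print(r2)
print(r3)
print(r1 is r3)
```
[19, 44, 47]
[19, 44, 47]
[19, 44, 47]
True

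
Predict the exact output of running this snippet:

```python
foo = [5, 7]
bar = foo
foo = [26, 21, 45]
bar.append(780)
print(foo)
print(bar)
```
[26, 21, 45]
[5, 7, 780]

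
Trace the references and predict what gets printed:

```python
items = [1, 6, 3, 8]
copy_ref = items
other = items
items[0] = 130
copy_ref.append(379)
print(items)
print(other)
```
[130, 6, 3, 8, 379]
[130, 6, 3, 8, 379]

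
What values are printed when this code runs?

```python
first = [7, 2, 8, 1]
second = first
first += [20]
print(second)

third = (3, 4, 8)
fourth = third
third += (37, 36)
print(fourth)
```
[7, 2, 8, 1, 20]
(3, 4, 8)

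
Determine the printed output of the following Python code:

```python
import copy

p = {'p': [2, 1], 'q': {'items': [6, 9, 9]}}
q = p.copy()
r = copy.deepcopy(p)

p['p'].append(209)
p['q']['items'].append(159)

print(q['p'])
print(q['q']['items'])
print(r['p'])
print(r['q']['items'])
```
[2, 1, 209]
[6, 9, 9, 159]
[2, 1]
[6, 9, 9]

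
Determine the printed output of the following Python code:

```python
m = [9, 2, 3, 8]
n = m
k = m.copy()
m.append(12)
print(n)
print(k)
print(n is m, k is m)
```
[9, 2, 3, 8, 12]
[9, 2, 3, 8]
True False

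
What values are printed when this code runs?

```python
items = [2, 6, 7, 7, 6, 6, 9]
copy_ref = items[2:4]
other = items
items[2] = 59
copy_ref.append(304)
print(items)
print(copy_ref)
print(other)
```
[2, 6, 59, 7, 6, 6, 9]
[7, 7, 304]
[2, 6, 59, 7, 6, 6, 9]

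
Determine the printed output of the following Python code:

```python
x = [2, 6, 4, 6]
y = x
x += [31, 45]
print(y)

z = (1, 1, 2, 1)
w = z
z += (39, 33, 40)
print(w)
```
[2, 6, 4, 6, 31, 45]
(1, 1, 2, 1)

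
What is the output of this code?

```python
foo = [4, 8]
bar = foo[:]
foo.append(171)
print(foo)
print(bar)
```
[4, 8, 171]
[4, 8]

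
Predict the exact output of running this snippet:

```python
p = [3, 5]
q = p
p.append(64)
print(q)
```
[3, 5, 64]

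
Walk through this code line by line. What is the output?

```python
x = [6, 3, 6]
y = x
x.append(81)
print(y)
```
[6, 3, 6, 81]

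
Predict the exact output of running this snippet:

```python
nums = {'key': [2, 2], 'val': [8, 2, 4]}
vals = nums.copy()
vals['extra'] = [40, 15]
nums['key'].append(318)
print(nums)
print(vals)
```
{'key': [2, 2, 318], 'val': [8, 2, 4]}
{'key': [2, 2, 318], 'val': [8, 2, 4], 'extra': [40, 15]}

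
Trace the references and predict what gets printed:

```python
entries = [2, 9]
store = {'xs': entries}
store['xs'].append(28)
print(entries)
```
[2, 9, 28]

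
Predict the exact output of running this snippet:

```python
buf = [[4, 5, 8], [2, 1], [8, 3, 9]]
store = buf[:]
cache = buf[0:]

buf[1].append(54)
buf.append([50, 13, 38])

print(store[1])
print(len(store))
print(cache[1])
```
[2, 1, 54]
3
[2, 1, 54]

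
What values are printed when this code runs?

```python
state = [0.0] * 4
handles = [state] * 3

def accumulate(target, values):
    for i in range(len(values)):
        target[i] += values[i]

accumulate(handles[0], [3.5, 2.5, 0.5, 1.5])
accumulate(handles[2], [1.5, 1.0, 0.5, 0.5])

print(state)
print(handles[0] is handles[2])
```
[5.0, 3.5, 1.0, 2.0]
True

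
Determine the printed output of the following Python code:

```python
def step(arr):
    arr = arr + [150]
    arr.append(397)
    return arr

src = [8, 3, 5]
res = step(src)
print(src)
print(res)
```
[8, 3, 5]
[8, 3, 5, 150, 397]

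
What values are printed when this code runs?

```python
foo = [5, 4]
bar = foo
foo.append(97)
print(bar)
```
[5, 4, 97]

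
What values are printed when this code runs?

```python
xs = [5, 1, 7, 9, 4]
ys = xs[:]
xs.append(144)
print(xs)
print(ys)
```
[5, 1, 7, 9, 4, 144]
[5, 1, 7, 9, 4]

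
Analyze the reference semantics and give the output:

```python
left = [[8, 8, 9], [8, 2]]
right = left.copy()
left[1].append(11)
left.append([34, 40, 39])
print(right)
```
[[8, 8, 9], [8, 2, 11]]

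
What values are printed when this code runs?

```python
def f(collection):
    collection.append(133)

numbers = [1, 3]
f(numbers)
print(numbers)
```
[1, 3, 133]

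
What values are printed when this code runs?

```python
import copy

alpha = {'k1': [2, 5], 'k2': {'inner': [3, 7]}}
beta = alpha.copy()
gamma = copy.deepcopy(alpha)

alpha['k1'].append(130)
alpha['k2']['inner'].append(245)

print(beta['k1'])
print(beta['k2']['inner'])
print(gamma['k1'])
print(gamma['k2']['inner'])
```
[2, 5, 130]
[3, 7, 245]
[2, 5]
[3, 7]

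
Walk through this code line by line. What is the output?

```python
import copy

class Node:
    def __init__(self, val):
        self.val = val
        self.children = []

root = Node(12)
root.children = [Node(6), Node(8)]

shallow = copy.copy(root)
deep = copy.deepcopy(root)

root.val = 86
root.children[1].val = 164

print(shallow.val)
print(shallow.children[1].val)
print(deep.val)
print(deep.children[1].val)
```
12
164
12
8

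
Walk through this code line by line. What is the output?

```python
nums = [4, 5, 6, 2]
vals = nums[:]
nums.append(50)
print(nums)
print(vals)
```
[4, 5, 6, 2, 50]
[4, 5, 6, 2]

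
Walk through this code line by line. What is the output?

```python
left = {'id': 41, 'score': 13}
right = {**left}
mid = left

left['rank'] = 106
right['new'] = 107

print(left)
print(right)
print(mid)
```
{'id': 41, 'score': 13, 'rank': 106}
{'id': 41, 'score': 13, 'new': 107}
{'id': 41, 'score': 13, 'rank': 106}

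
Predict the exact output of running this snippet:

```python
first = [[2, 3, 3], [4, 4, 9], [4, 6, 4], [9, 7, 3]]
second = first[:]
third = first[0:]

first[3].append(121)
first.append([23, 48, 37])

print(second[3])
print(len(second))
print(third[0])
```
[9, 7, 3, 121]
4
[2, 3, 3]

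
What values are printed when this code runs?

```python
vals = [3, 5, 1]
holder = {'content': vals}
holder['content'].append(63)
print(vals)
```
[3, 5, 1, 63]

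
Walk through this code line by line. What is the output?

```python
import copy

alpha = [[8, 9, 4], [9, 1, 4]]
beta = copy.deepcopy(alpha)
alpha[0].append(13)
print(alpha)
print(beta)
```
[[8, 9, 4, 13], [9, 1, 4]]
[[8, 9, 4], [9, 1, 4]]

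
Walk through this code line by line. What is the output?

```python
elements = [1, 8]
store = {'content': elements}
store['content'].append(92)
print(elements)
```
[1, 8, 92]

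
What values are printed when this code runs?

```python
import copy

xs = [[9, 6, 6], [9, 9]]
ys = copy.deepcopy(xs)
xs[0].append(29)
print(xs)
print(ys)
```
[[9, 6, 6, 29], [9, 9]]
[[9, 6, 6], [9, 9]]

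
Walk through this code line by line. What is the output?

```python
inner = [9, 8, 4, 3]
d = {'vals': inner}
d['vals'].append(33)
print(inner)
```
[9, 8, 4, 3, 33]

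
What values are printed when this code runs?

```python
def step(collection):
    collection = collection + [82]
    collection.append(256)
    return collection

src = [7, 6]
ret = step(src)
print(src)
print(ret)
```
[7, 6]
[7, 6, 82, 256]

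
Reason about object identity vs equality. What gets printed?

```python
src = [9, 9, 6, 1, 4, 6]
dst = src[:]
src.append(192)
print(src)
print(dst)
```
[9, 9, 6, 1, 4, 6, 192]
[9, 9, 6, 1, 4, 6]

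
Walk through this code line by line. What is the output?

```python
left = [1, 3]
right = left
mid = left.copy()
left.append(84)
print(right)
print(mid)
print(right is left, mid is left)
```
[1, 3, 84]
[1, 3]
True False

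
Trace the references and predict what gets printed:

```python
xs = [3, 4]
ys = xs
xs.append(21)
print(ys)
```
[3, 4, 21]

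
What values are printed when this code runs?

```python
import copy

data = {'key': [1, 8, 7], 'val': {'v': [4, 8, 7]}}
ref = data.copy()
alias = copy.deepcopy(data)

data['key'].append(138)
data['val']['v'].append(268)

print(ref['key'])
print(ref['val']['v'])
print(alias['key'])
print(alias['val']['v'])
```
[1, 8, 7, 138]
[4, 8, 7, 268]
[1, 8, 7]
[4, 8, 7]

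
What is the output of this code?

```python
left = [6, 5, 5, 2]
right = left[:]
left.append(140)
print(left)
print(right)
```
[6, 5, 5, 2, 140]
[6, 5, 5, 2]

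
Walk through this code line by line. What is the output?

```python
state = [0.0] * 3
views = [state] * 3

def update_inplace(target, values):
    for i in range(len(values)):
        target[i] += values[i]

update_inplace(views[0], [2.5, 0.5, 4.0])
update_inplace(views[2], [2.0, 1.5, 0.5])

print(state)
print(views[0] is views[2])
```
[4.5, 2.0, 4.5]
True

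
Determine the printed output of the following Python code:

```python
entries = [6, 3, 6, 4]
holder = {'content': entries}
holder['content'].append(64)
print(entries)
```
[6, 3, 6, 4, 64]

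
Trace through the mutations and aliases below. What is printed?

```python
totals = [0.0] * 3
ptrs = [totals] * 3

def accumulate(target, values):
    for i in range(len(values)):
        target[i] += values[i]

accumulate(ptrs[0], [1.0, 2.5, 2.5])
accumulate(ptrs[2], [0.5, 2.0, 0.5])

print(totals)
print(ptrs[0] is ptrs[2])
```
[1.5, 4.5, 3.0]
True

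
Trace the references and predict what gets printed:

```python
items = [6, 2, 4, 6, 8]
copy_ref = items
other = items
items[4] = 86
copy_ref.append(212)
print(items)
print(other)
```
[6, 2, 4, 6, 86, 212]
[6, 2, 4, 6, 86, 212]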